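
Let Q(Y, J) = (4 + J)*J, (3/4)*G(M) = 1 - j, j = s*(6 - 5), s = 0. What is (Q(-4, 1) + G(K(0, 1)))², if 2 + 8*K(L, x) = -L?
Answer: 361/9 ≈ 40.111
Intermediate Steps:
j = 0 (j = 0*(6 - 5) = 0*1 = 0)
K(L, x) = -¼ - L/8 (K(L, x) = -¼ + (-L)/8 = -¼ - L/8)
G(M) = 4/3 (G(M) = 4*(1 - 1*0)/3 = 4*(1 + 0)/3 = (4/3)*1 = 4/3)
Q(Y, J) = J*(4 + J)
(Q(-4, 1) + G(K(0, 1)))² = (1*(4 + 1) + 4/3)² = (1*5 + 4/3)² = (5 + 4/3)² = (19/3)² = 361/9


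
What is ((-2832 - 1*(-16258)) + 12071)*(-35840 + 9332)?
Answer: -675874476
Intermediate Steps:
((-2832 - 1*(-16258)) + 12071)*(-35840 + 9332) = ((-2832 + 16258) + 12071)*(-26508) = (13426 + 12071)*(-26508) = 25497*(-26508) = -675874476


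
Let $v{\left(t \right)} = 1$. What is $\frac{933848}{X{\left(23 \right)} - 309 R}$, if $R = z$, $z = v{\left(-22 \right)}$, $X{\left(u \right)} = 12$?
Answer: $- \frac{933848}{297} \approx -3144.3$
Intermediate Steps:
$z = 1$
$R = 1$
$\frac{933848}{X{\left(23 \right)} - 309 R} = \frac{933848}{12 - 309} = \frac{933848}{-297} = 933848 \left(- \frac{1}{297}\right) = - \frac{933848}{297}$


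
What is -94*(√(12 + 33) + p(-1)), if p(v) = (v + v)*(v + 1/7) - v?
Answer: -1786/7 - 282*√5 ≈ -885.71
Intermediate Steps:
p(v) = -v + 2*v*(⅐ + v) (p(v) = (2*v)*(v + ⅐) - v = (2*v)*(⅐ + v) - v = 2*v*(⅐ + v) - v = -v + 2*v*(⅐ + v))
-94*(√(12 + 33) + p(-1)) = -94*(√(12 + 33) + (⅐)*(-1)*(-5 + 14*(-1))) = -94*(√45 + (⅐)*(-1)*(-5 - 14)) = -94*(3*√5 + (⅐)*(-1)*(-19)) = -94*(3*√5 + 19/7) = -94*(19/7 + 3*√5) = -1786/7 - 282*√5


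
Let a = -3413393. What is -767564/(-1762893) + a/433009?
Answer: -5685084505873/763348535037 ≈ -7.4476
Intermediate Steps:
-767564/(-1762893) + a/433009 = -767564/(-1762893) - 3413393/433009 = -767564*(-1/1762893) - 3413393*1/433009 = 767564/1762893 - 3413393/433009 = -5685084505873/763348535037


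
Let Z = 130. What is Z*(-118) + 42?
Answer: -15298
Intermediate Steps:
Z*(-118) + 42 = 130*(-118) + 42 = -15340 + 42 = -15298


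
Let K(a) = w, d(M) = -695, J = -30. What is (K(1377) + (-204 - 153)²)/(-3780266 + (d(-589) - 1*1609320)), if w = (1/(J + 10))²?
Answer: -50979601/2156112400 ≈ -0.023644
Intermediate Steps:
w = 1/400 (w = (1/(-30 + 10))² = (1/(-20))² = (-1/20)² = 1/400 ≈ 0.0025000)
K(a) = 1/400
(K(1377) + (-204 - 153)²)/(-3780266 + (d(-589) - 1*1609320)) = (1/400 + (-204 - 153)²)/(-3780266 + (-695 - 1*1609320)) = (1/400 + (-357)²)/(-3780266 + (-695 - 1609320)) = (1/400 + 127449)/(-3780266 - 1610015) = (50979601/400)/(-5390281) = (50979601/400)*(-1/5390281) = -50979601/2156112400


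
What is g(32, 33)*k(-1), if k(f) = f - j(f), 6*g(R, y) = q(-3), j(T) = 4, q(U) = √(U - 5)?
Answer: -5*I*√2/3 ≈ -2.357*I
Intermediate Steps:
q(U) = √(-5 + U)
g(R, y) = I*√2/3 (g(R, y) = √(-5 - 3)/6 = √(-8)/6 = (2*I*√2)/6 = I*√2/3)
k(f) = -4 + f (k(f) = f - 1*4 = f - 4 = -4 + f)
g(32, 33)*k(-1) = (I*√2/3)*(-4 - 1) = (I*√2/3)*(-5) = -5*I*√2/3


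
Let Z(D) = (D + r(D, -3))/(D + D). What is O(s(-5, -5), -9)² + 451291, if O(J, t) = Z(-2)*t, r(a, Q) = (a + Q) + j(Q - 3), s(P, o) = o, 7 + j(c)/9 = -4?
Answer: 2032693/4 ≈ 5.0817e+5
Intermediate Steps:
j(c) = -99 (j(c) = -63 + 9*(-4) = -63 - 36 = -99)
r(a, Q) = -99 + Q + a (r(a, Q) = (a + Q) - 99 = (Q + a) - 99 = -99 + Q + a)
Z(D) = (-102 + 2*D)/(2*D) (Z(D) = (D + (-99 - 3 + D))/(D + D) = (D + (-102 + D))/((2*D)) = (-102 + 2*D)*(1/(2*D)) = (-102 + 2*D)/(2*D))
O(J, t) = 53*t/2 (O(J, t) = ((-51 - 2)/(-2))*t = (-½*(-53))*t = 53*t/2)
O(s(-5, -5), -9)² + 451291 = ((53/2)*(-9))² + 451291 = (-477/2)² + 451291 = 227529/4 + 451291 = 2032693/4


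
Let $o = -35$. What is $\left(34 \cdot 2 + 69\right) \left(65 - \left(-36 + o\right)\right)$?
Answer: $18632$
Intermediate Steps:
$\left(34 \cdot 2 + 69\right) \left(65 - \left(-36 + o\right)\right) = \left(34 \cdot 2 + 69\right) \left(65 + \left(36 - -35\right)\right) = \left(68 + 69\right) \left(65 + \left(36 + 35\right)\right) = 137 \left(65 + 71\right) = 137 \cdot 136 = 18632$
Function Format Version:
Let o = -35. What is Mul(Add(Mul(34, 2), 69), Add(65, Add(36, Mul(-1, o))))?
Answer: 18632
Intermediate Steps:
Mul(Add(Mul(34, 2), 69), Add(65, Add(36, Mul(-1, o)))) = Mul(Add(Mul(34, 2), 69), Add(65, Add(36, Mul(-1, -35)))) = Mul(Add(68, 69), Add(65, Add(36, 35))) = Mul(137, Add(65, 71)) = Mul(137, 136) = 18632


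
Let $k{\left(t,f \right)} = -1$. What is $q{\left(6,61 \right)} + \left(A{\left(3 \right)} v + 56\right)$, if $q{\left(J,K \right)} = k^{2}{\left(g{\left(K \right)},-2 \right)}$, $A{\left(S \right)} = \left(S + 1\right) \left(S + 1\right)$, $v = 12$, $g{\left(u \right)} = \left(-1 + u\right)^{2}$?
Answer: $249$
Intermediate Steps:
$A{\left(S \right)} = \left(1 + S\right)^{2}$ ($A{\left(S \right)} = \left(1 + S\right) \left(1 + S\right) = \left(1 + S\right)^{2}$)
$q{\left(J,K \right)} = 1$ ($q{\left(J,K \right)} = \left(-1\right)^{2} = 1$)
$q{\left(6,61 \right)} + \left(A{\left(3 \right)} v + 56\right) = 1 + \left(\left(1 + 3\right)^{2} \cdot 12 + 56\right) = 1 + \left(4^{2} \cdot 12 + 56\right) = 1 + \left(16 \cdot 12 + 56\right) = 1 + \left(192 + 56\right) = 1 + 248 = 249$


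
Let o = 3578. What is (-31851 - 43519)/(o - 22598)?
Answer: 7537/1902 ≈ 3.9627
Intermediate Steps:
(-31851 - 43519)/(o - 22598) = (-31851 - 43519)/(3578 - 22598) = -75370/(-19020) = -75370*(-1/19020) = 7537/1902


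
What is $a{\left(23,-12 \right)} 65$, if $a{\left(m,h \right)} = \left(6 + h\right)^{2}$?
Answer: $2340$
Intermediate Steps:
$a{\left(23,-12 \right)} 65 = \left(6 - 12\right)^{2} \cdot 65 = \left(-6\right)^{2} \cdot 65 = 36 \cdot 65 = 2340$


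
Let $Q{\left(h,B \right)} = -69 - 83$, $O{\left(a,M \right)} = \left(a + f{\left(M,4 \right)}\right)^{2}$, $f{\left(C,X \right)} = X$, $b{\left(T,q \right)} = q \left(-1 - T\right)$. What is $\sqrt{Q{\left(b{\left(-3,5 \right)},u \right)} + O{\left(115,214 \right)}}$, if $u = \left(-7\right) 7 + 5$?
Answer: $\sqrt{14009} \approx 118.36$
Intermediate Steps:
$O{\left(a,M \right)} = \left(4 + a\right)^{2}$ ($O{\left(a,M \right)} = \left(a + 4\right)^{2} = \left(4 + a\right)^{2}$)
$u = -44$ ($u = -49 + 5 = -44$)
$Q{\left(h,B \right)} = -152$ ($Q{\left(h,B \right)} = -69 - 83 = -152$)
$\sqrt{Q{\left(b{\left(-3,5 \right)},u \right)} + O{\left(115,214 \right)}} = \sqrt{-152 + \left(4 + 115\right)^{2}} = \sqrt{-152 + 119^{2}} = \sqrt{-152 + 14161} = \sqrt{14009}$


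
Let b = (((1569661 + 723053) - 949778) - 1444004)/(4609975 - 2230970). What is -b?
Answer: 101068/2379005 ≈ 0.042483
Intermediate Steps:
b = -101068/2379005 (b = ((2292714 - 949778) - 1444004)/2379005 = (1342936 - 1444004)*(1/2379005) = -101068*1/2379005 = -101068/2379005 ≈ -0.042483)
-b = -1*(-101068/2379005) = 101068/2379005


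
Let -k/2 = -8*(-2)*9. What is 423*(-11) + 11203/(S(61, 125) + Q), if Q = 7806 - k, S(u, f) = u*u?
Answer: -3233176/695 ≈ -4652.1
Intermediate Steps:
k = -288 (k = -2*(-8*(-2))*9 = -32*9 = -2*144 = -288)
S(u, f) = u**2
Q = 8094 (Q = 7806 - 1*(-288) = 7806 + 288 = 8094)
423*(-11) + 11203/(S(61, 125) + Q) = 423*(-11) + 11203/(61**2 + 8094) = -4653 + 11203/(3721 + 8094) = -4653 + 11203/11815 = -4653 + 11203*(1/11815) = -4653 + 659/695 = -3233176/695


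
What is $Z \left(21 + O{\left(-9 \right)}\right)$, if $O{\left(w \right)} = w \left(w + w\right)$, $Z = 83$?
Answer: $15189$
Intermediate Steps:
$O{\left(w \right)} = 2 w^{2}$ ($O{\left(w \right)} = w 2 w = 2 w^{2}$)
$Z \left(21 + O{\left(-9 \right)}\right) = 83 \left(21 + 2 \left(-9\right)^{2}\right) = 83 \left(21 + 2 \cdot 81\right) = 83 \left(21 + 162\right) = 83 \cdot 183 = 15189$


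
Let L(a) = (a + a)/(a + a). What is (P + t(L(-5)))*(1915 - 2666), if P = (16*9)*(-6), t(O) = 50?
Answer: 611314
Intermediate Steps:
L(a) = 1 (L(a) = (2*a)/((2*a)) = (2*a)*(1/(2*a)) = 1)
P = -864 (P = 144*(-6) = -864)
(P + t(L(-5)))*(1915 - 2666) = (-864 + 50)*(1915 - 2666) = -814*(-751) = 611314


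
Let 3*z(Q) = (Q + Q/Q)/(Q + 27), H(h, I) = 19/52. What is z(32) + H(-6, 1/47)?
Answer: 1693/3068 ≈ 0.55183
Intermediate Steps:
H(h, I) = 19/52 (H(h, I) = 19*(1/52) = 19/52)
z(Q) = (1 + Q)/(3*(27 + Q)) (z(Q) = ((Q + Q/Q)/(Q + 27))/3 = ((Q + 1)/(27 + Q))/3 = ((1 + Q)/(27 + Q))/3 = (1 + Q)/(3*(27 + Q)))
z(32) + H(-6, 1/47) = (1 + 32)/(3*(27 + 32)) + 19/52 = (1/3)*33/59 + 19/52 = (1/3)*(1/59)*33 + 19/52 = 11/59 + 19/52 = 1693/3068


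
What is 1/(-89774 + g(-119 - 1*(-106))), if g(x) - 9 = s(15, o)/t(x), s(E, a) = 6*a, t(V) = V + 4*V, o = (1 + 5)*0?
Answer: -1/89765 ≈ -1.1140e-5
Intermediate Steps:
o = 0 (o = 6*0 = 0)
t(V) = 5*V
g(x) = 9 (g(x) = 9 + (6*0)/((5*x)) = 9 + 0*(1/(5*x)) = 9 + 0 = 9)
1/(-89774 + g(-119 - 1*(-106))) = 1/(-89774 + 9) = 1/(-89765) = -1/89765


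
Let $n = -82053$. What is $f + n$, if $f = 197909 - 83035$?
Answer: $32821$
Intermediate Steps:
$f = 114874$ ($f = 197909 - 83035 = 114874$)
$f + n = 114874 - 82053 = 32821$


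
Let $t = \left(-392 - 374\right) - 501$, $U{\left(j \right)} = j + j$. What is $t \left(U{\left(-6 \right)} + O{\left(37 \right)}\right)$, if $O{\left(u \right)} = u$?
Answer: $-31675$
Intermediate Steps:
$U{\left(j \right)} = 2 j$
$t = -1267$ ($t = -766 - 501 = -1267$)
$t \left(U{\left(-6 \right)} + O{\left(37 \right)}\right) = - 1267 \left(2 \left(-6\right) + 37\right) = - 1267 \left(-12 + 37\right) = \left(-1267\right) 25 = -31675$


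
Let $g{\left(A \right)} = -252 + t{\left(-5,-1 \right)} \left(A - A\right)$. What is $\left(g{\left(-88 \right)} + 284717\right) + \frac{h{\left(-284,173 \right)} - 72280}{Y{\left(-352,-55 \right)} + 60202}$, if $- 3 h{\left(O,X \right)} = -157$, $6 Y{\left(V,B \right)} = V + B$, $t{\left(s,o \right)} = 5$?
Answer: $\frac{102635960959}{360805} \approx 2.8446 \cdot 10^{5}$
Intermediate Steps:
$Y{\left(V,B \right)} = \frac{B}{6} + \frac{V}{6}$ ($Y{\left(V,B \right)} = \frac{V + B}{6} = \frac{B + V}{6} = \frac{B}{6} + \frac{V}{6}$)
$h{\left(O,X \right)} = \frac{157}{3}$ ($h{\left(O,X \right)} = \left(- \frac{1}{3}\right) \left(-157\right) = \frac{157}{3}$)
$g{\left(A \right)} = -252$ ($g{\left(A \right)} = -252 + 5 \left(A - A\right) = -252 + 5 \cdot 0 = -252 + 0 = -252$)
$\left(g{\left(-88 \right)} + 284717\right) + \frac{h{\left(-284,173 \right)} - 72280}{Y{\left(-352,-55 \right)} + 60202} = \left(-252 + 284717\right) + \frac{\frac{157}{3} - 72280}{\left(\frac{1}{6} \left(-55\right) + \frac{1}{6} \left(-352\right)\right) + 60202} = 284465 - \frac{216683}{3 \left(\left(- \frac{55}{6} - \frac{176}{3}\right) + 60202\right)} = 284465 - \frac{216683}{3 \left(- \frac{407}{6} + 60202\right)} = 284465 - \frac{216683}{3 \cdot \frac{360805}{6}} = 284465 - \frac{433366}{360805} = \frac{102635960959}{360805}$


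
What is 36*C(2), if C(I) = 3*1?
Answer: 108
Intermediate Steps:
C(I) = 3
36*C(2) = 36*3 = 108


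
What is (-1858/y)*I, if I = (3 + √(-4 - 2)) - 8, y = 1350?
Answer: 929/135 - 929*I*√6/675 ≈ 6.8815 - 3.3712*I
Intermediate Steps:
I = -5 + I*√6 (I = (3 + √(-6)) - 8 = (3 + I*√6) - 8 = -5 + I*√6 ≈ -5.0 + 2.4495*I)
(-1858/y)*I = (-1858/1350)*(-5 + I*√6) = (-1858*1/1350)*(-5 + I*√6) = -929*(-5 + I*√6)/675 = 929/135 - 929*I*√6/675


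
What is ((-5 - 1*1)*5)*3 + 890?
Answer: 800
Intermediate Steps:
((-5 - 1*1)*5)*3 + 890 = ((-5 - 1)*5)*3 + 890 = -6*5*3 + 890 = -30*3 + 890 = -90 + 890 = 800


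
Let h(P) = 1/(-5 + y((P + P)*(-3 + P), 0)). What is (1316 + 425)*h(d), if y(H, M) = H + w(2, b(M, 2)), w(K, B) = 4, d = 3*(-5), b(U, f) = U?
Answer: 1741/539 ≈ 3.2301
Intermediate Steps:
d = -15
y(H, M) = 4 + H (y(H, M) = H + 4 = 4 + H)
h(P) = 1/(-1 + 2*P*(-3 + P)) (h(P) = 1/(-5 + (4 + (P + P)*(-3 + P))) = 1/(-5 + (4 + (2*P)*(-3 + P))) = 1/(-5 + (4 + 2*P*(-3 + P))) = 1/(-1 + 2*P*(-3 + P)))
(1316 + 425)*h(d) = (1316 + 425)/(-1 + 2*(-15)*(-3 - 15)) = 1741/(-1 + 2*(-15)*(-18)) = 1741/(-1 + 540) = 1741/539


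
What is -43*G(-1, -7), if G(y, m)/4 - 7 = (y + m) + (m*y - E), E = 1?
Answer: -860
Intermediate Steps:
G(y, m) = 24 + 4*m + 4*y + 4*m*y (G(y, m) = 28 + 4*((y + m) + (m*y - 1*1)) = 28 + 4*((m + y) + (m*y - 1)) = 28 + 4*((m + y) + (-1 + m*y)) = 28 + 4*(-1 + m + y + m*y) = 28 + (-4 + 4*m + 4*y + 4*m*y) = 24 + 4*m + 4*y + 4*m*y)
-43*G(-1, -7) = -43*(24 + 4*(-7) + 4*(-1) + 4*(-7)*(-1)) = -43*(24 - 28 - 4 + 28) = -43*20 = -860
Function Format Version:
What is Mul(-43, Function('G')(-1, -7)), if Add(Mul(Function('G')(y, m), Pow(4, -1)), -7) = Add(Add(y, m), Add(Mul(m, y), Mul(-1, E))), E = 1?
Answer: -860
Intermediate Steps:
Function('G')(y, m) = Add(24, Mul(4, m), Mul(4, y), Mul(4, m, y)) (Function('G')(y, m) = Add(28, Mul(4, Add(Add(y, m), Add(Mul(m, y), Mul(-1, 1))))) = Add(28, Mul(4, Add(Add(m, y), Add(Mul(m, y), -1)))) = Add(28, Mul(4, Add(Add(m, y), Add(-1, Mul(m, y))))) = Add(28, Mul(4, Add(-1, m, y, Mul(m, y)))) = Add(28, Add(-4, Mul(4, m), Mul(4, y), Mul(4, m, y))) = Add(24, Mul(4, m), Mul(4, y), Mul(4, m, y)))
Mul(-43, Function('G')(-1, -7)) = Mul(-43, Add(24, Mul(4, -7), Mul(4, -1), Mul(4, -7, -1))) = Mul(-43, Add(24, -28, -4, 28)) = Mul(-43, 20) = -860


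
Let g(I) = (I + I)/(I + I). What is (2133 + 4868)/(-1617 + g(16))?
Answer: -7001/1616 ≈ -4.3323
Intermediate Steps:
g(I) = 1 (g(I) = (2*I)/((2*I)) = (2*I)*(1/(2*I)) = 1)
(2133 + 4868)/(-1617 + g(16)) = (2133 + 4868)/(-1617 + 1) = 7001/(-1616) = 7001*(-1/1616) = -7001/1616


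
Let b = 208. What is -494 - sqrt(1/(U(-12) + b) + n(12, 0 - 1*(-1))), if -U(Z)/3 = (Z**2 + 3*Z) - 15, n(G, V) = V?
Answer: -494 - sqrt(4970)/71 ≈ -494.99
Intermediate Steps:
U(Z) = 45 - 9*Z - 3*Z**2 (U(Z) = -3*((Z**2 + 3*Z) - 15) = -3*(-15 + Z**2 + 3*Z) = 45 - 9*Z - 3*Z**2)
-494 - sqrt(1/(U(-12) + b) + n(12, 0 - 1*(-1))) = -494 - sqrt(1/((45 - 9*(-12) - 3*(-12)**2) + 208) + (0 - 1*(-1))) = -494 - sqrt(1/((45 + 108 - 3*144) + 208) + (0 + 1)) = -494 - sqrt(1/((45 + 108 - 432) + 208) + 1) = -494 - sqrt(1/(-279 + 208) + 1) = -494 - sqrt(1/(-71) + 1) = -494 - sqrt(-1/71 + 1) = -494 - sqrt(70/71) = -494 - sqrt(4970)/71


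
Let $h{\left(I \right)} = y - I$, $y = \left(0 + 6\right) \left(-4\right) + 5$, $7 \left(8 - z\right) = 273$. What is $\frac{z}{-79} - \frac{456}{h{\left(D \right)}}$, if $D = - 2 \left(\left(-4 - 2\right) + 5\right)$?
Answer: $\frac{12225}{553} \approx 22.107$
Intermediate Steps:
$z = -31$ ($z = 8 - 39 = -31$)
$D = 2$ ($D = - 2 \left(\left(-4 - 2\right) + 5\right) = - 2 \left(-6 + 5\right) = \left(-2\right) \left(-1\right) = 2$)
$y = -19$ ($y = 6 \left(-4\right) + 5 = -24 + 5 = -19$)
$h{\left(I \right)} = -19 - I$
$\frac{z}{-79} - \frac{456}{h{\left(D \right)}} = - \frac{31}{-79} - \frac{456}{-19 - 2} = \left(-31\right) \left(- \frac{1}{79}\right) - \frac{456}{-19 - 2} = \frac{31}{79} - \frac{456}{-21} = \frac{31}{79} - - \frac{152}{7} = \frac{31}{79} + \frac{152}{7} = \frac{12225}{553}$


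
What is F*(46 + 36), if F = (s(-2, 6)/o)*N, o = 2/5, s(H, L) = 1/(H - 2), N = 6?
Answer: -615/2 ≈ -307.50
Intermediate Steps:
s(H, L) = 1/(-2 + H)
o = ⅖ (o = 2*(⅕) = ⅖ ≈ 0.40000)
F = -15/4 (F = (1/((⅖)*(-2 - 2)))*6 = ((5/2)/(-4))*6 = ((5/2)*(-¼))*6 = -5/8*6 = -15/4 ≈ -3.7500)
F*(46 + 36) = -15*(46 + 36)/4 = -15/4*82 = -615/2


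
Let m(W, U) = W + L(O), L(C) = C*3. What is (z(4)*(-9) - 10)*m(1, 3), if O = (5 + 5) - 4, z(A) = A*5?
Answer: -3610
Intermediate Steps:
z(A) = 5*A
O = 6 (O = 10 - 4 = 6)
L(C) = 3*C
m(W, U) = 18 + W (m(W, U) = W + 3*6 = W + 18 = 18 + W)
(z(4)*(-9) - 10)*m(1, 3) = ((5*4)*(-9) - 10)*(18 + 1) = (20*(-9) - 10)*19 = (-180 - 10)*19 = -190*19 = -3610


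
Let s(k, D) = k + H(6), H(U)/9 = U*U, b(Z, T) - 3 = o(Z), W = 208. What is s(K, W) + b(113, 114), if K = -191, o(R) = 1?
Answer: 137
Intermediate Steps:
b(Z, T) = 4 (b(Z, T) = 3 + 1 = 4)
H(U) = 9*U² (H(U) = 9*(U*U) = 9*U²)
s(k, D) = 324 + k (s(k, D) = k + 9*6² = k + 9*36 = k + 324 = 324 + k)
s(K, W) + b(113, 114) = (324 - 191) + 4 = 133 + 4 = 137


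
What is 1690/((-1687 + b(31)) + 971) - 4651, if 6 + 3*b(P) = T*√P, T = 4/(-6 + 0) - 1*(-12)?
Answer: -48536371457/10430402 - 129285*√31/10430402 ≈ -4653.4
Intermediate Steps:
T = 34/3 (T = 4/(-6) + 12 = 4*(-⅙) + 12 = -⅔ + 12 = 34/3 ≈ 11.333)
b(P) = -2 + 34*√P/9 (b(P) = -2 + (34*√P/3)/3 = -2 + 34*√P/9)
1690/((-1687 + b(31)) + 971) - 4651 = 1690/((-1687 + (-2 + 34*√31/9)) + 971) - 4651 = 1690/((-1689 + 34*√31/9) + 971) - 4651 = 1690/(-718 + 34*√31/9) - 4651 = -4651 + 1690/(-718 + 34*√31/9)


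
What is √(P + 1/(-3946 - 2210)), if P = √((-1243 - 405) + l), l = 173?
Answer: √(-19 + 584820*I*√59)/342 ≈ 4.3821 + 4.3821*I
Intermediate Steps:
P = 5*I*√59 (P = √((-1243 - 405) + 173) = √(-1648 + 173) = √(-1475) = 5*I*√59 ≈ 38.406*I)
√(P + 1/(-3946 - 2210)) = √(5*I*√59 + 1/(-3946 - 2210)) = √(5*I*√59 + 1/(-6156)) = √(5*I*√59 - 1/6156) = √(-1/6156 + 5*I*√59)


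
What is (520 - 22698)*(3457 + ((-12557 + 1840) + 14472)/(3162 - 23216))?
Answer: -768721893147/10027 ≈ -7.6665e+7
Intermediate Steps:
(520 - 22698)*(3457 + ((-12557 + 1840) + 14472)/(3162 - 23216)) = -22178*(3457 + (-10717 + 14472)/(-20054)) = -22178*(3457 + 3755*(-1/20054)) = -22178*(3457 - 3755/20054) = -22178*69322923/20054 = -768721893147/10027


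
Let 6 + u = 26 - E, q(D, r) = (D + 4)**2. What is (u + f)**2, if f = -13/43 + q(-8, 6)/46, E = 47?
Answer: 710648964/978121 ≈ 726.54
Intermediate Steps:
q(D, r) = (4 + D)**2
f = 45/989 (f = -13/43 + (4 - 8)**2/46 = -13*1/43 + (-4)**2*(1/46) = -13/43 + 16*(1/46) = -13/43 + 8/23 = 45/989 ≈ 0.045501)
u = -27 (u = -6 + (26 - 1*47) = -6 + (26 - 47) = -6 - 21 = -27)
(u + f)**2 = (-27 + 45/989)**2 = (-26658/989)**2 = 710648964/978121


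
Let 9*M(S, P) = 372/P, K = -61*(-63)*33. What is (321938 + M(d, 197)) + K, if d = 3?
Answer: 265215511/591 ≈ 4.4876e+5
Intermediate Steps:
K = 126819 (K = 3843*33 = 126819)
M(S, P) = 124/(3*P) (M(S, P) = (372/P)/9 = 124/(3*P))
(321938 + M(d, 197)) + K = (321938 + (124/3)/197) + 126819 = (321938 + (124/3)*(1/197)) + 126819 = (321938 + 124/591) + 126819 = 190265482/591 + 126819 = 265215511/591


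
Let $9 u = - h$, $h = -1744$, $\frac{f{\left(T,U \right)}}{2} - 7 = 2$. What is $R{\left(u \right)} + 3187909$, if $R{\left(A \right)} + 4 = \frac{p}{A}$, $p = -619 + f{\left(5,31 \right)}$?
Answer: $\frac{5559700911}{1744} \approx 3.1879 \cdot 10^{6}$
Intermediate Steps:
$f{\left(T,U \right)} = 18$ ($f{\left(T,U \right)} = 14 + 2 \cdot 2 = 14 + 4 = 18$)
$u = \frac{1744}{9}$ ($u = \frac{\left(-1\right) \left(-1744\right)}{9} = \frac{1}{9} \cdot 1744 = \frac{1744}{9} \approx 193.78$)
$p = -601$ ($p = -619 + 18 = -601$)
$R{\left(A \right)} = -4 - \frac{601}{A}$
$R{\left(u \right)} + 3187909 = \left(-4 - \frac{601}{\frac{1744}{9}}\right) + 3187909 = \left(-4 - \frac{5409}{1744}\right) + 3187909 = - \frac{12385}{1744} + 3187909 = \frac{5559700911}{1744}$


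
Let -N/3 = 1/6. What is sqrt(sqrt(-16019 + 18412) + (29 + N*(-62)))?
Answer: sqrt(60 + sqrt(2393)) ≈ 10.436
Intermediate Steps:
N = -1/2 (N = -3/6 = -3*1/6 = -1/2 ≈ -0.50000)
sqrt(sqrt(-16019 + 18412) + (29 + N*(-62))) = sqrt(sqrt(-16019 + 18412) + (29 - 1/2*(-62))) = sqrt(sqrt(2393) + (29 + 31)) = sqrt(sqrt(2393) + 60) = sqrt(60 + sqrt(2393))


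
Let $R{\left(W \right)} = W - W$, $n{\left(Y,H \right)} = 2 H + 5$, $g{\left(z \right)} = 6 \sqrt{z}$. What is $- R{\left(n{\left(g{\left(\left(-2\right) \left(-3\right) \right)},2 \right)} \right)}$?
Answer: $0$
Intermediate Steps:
$n{\left(Y,H \right)} = 5 + 2 H$
$R{\left(W \right)} = 0$
$- R{\left(n{\left(g{\left(\left(-2\right) \left(-3\right) \right)},2 \right)} \right)} = \left(-1\right) 0 = 0$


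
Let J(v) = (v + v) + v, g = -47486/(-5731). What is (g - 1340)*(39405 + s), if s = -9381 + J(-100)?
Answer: -226855173096/5731 ≈ -3.9584e+7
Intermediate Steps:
g = 47486/5731 (g = -47486*(-1/5731) = 47486/5731 ≈ 8.2858)
J(v) = 3*v (J(v) = 2*v + v = 3*v)
s = -9681 (s = -9381 + 3*(-100) = -9381 - 300 = -9681)
(g - 1340)*(39405 + s) = (47486/5731 - 1340)*(39405 - 9681) = -7632054/5731*29724 = -226855173096/5731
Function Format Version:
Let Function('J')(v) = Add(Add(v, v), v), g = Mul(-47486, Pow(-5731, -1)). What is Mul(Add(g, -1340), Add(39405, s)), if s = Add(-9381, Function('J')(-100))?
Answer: Rational(-226855173096, 5731) ≈ -3.9584e+7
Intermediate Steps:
g = Rational(47486, 5731) (g = Mul(-47486, Rational(-1, 5731)) = Rational(47486, 5731) ≈ 8.2858)
Function('J')(v) = Mul(3, v) (Function('J')(v) = Add(Mul(2, v), v) = Mul(3, v))
s = -9681 (s = Add(-9381, Mul(3, -100)) = Add(-9381, -300) = -9681)
Mul(Add(g, -1340), Add(39405, s)) = Mul(Add(Rational(47486, 5731), -1340), Add(39405, -9681)) = Mul(Rational(-7632054, 5731), 29724) = Rational(-226855173096, 5731)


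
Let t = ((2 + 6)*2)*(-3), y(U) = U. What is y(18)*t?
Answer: -864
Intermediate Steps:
t = -48 (t = (8*2)*(-3) = 16*(-3) = -48)
y(18)*t = 18*(-48) = -864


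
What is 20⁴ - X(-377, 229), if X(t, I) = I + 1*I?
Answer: 159542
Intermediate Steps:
X(t, I) = 2*I (X(t, I) = I + I = 2*I)
20⁴ - X(-377, 229) = 20⁴ - 2*229 = 160000 - 1*458 = 160000 - 458 = 159542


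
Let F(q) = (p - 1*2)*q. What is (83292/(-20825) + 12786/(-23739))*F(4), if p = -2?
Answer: 11965531936/164788225 ≈ 72.612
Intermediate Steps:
F(q) = -4*q (F(q) = (-2 - 1*2)*q = (-2 - 2)*q = -4*q)
(83292/(-20825) + 12786/(-23739))*F(4) = (83292/(-20825) + 12786/(-23739))*(-4*4) = (83292*(-1/20825) + 12786*(-1/23739))*(-16) = (-83292/20825 - 4262/7913)*(-16) = -747845746/164788225*(-16) = 11965531936/164788225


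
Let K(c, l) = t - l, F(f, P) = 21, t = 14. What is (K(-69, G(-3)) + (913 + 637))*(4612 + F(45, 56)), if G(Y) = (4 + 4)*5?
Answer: 7060692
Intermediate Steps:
G(Y) = 40 (G(Y) = 8*5 = 40)
K(c, l) = 14 - l
(K(-69, G(-3)) + (913 + 637))*(4612 + F(45, 56)) = ((14 - 1*40) + (913 + 637))*(4612 + 21) = ((14 - 40) + 1550)*4633 = (-26 + 1550)*4633 = 1524*4633 = 7060692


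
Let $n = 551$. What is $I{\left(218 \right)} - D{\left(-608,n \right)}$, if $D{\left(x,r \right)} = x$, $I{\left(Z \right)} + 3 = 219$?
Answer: $824$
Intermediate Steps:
$I{\left(Z \right)} = 216$ ($I{\left(Z \right)} = -3 + 219 = 216$)
$I{\left(218 \right)} - D{\left(-608,n \right)} = 216 - -608 = 216 + 608 = 824$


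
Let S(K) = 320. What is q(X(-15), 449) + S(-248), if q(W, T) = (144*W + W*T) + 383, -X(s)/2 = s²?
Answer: -266147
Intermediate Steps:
X(s) = -2*s²
q(W, T) = 383 + 144*W + T*W (q(W, T) = (144*W + T*W) + 383 = 383 + 144*W + T*W)
q(X(-15), 449) + S(-248) = (383 + 144*(-2*(-15)²) + 449*(-2*(-15)²)) + 320 = (383 + 144*(-2*225) + 449*(-2*225)) + 320 = (383 + 144*(-450) + 449*(-450)) + 320 = (383 - 64800 - 202050) + 320 = -266467 + 320 = -266147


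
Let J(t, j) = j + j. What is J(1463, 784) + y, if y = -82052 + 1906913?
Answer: 1826429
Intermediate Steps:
y = 1824861
J(t, j) = 2*j
J(1463, 784) + y = 2*784 + 1824861 = 1568 + 1824861 = 1826429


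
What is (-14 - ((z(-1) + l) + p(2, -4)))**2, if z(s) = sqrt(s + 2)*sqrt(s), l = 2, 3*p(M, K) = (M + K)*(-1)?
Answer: 2491/9 + 100*I/3 ≈ 276.78 + 33.333*I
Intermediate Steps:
p(M, K) = -K/3 - M/3 (p(M, K) = ((M + K)*(-1))/3 = ((K + M)*(-1))/3 = (-K - M)/3 = -K/3 - M/3)
z(s) = sqrt(s)*sqrt(2 + s) (z(s) = sqrt(2 + s)*sqrt(s) = sqrt(s)*sqrt(2 + s))
(-14 - ((z(-1) + l) + p(2, -4)))**2 = (-14 - ((sqrt(-1)*sqrt(2 - 1) + 2) + (-1/3*(-4) - 1/3*2)))**2 = (-14 - ((I*sqrt(1) + 2) + (4/3 - 2/3)))**2 = (-14 - ((I*1 + 2) + 2/3))**2 = (-14 - ((I + 2) + 2/3))**2 = (-14 - ((2 + I) + 2/3))**2 = (-14 - (8/3 + I))**2 = (-14 + (-8/3 - I))**2 = (-50/3 - I)**2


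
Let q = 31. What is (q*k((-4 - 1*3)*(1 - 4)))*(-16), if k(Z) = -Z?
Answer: 10416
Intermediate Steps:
(q*k((-4 - 1*3)*(1 - 4)))*(-16) = (31*(-(-4 - 1*3)*(1 - 4)))*(-16) = (31*(-(-4 - 3)*(-3)))*(-16) = (31*(-(-7)*(-3)))*(-16) = (31*(-1*21))*(-16) = (31*(-21))*(-16) = -651*(-16) = 10416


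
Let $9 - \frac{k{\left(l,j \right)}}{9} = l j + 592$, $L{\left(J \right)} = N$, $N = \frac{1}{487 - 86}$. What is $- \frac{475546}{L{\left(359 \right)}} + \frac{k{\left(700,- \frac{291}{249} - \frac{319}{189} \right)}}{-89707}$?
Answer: $- \frac{4259538874816175}{22337043} \approx -1.9069 \cdot 10^{8}$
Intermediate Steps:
$N = \frac{1}{401} \approx 0.0024938$
$L{\left(J \right)} = \frac{1}{401}$
$k{\left(l,j \right)} = -5247 - 9 j l$ ($k{\left(l,j \right)} = 81 - 9 \left(l j + 592\right) = 81 - 9 \left(j l + 592\right) = 81 - 9 \left(592 + j l\right) = 81 - \left(5328 + 9 j l\right) = -5247 - 9 j l$)
$- \frac{475546}{L{\left(359 \right)}} + \frac{k{\left(700,- \frac{291}{249} - \frac{319}{189} \right)}}{-89707} = - 475546 \frac{1}{\frac{1}{401}} + \frac{-5247 - 9 \left(- \frac{291}{249} - \frac{319}{189}\right) 700}{-89707} = \left(-475546\right) 401 + \left(-5247 - 9 \left(\left(-291\right) \frac{1}{249} - \frac{319}{189}\right) 700\right) \left(- \frac{1}{89707}\right) = -190693946 + \left(-5247 - 9 \left(- \frac{97}{83} - \frac{319}{189}\right) 700\right) \left(- \frac{1}{89707}\right) = -190693946 + \left(-5247 - \left(- \frac{44810}{1743}\right) 700\right) \left(- \frac{1}{89707}\right) = -190693946 + \left(-5247 + \frac{4481000}{249}\right) \left(- \frac{1}{89707}\right) = -190693946 + \frac{3174497}{249} \left(- \frac{1}{89707}\right) = -190693946 - \frac{3174497}{22337043} = - \frac{4259538874816175}{22337043}$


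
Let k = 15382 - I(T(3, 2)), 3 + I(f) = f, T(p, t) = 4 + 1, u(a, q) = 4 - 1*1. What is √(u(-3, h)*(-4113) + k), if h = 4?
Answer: √3041 ≈ 55.145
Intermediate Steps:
u(a, q) = 3 (u(a, q) = 4 - 1 = 3)
T(p, t) = 5
I(f) = -3 + f
k = 15380 (k = 15382 - (-3 + 5) = 15382 - 1*2 = 15382 - 2 = 15380)
√(u(-3, h)*(-4113) + k) = √(3*(-4113) + 15380) = √(-12339 + 15380) = √3041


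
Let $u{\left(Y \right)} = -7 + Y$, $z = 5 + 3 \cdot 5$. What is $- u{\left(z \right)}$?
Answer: $-13$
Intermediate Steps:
$z = 20$ ($z = 5 + 15 = 20$)
$- u{\left(z \right)} = - (-7 + 20) = \left(-1\right) 13 = -13$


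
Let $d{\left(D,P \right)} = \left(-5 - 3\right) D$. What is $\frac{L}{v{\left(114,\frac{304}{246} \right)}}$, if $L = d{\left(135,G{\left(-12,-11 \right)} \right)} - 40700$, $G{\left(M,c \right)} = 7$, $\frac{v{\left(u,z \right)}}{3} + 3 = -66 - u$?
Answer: $\frac{41780}{549} \approx 76.102$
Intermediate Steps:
$v{\left(u,z \right)} = -207 - 3 u$ ($v{\left(u,z \right)} = -9 + 3 \left(-66 - u\right) = -9 - \left(198 + 3 u\right) = -207 - 3 u$)
$d{\left(D,P \right)} = - 8 D$
$L = -41780$ ($L = \left(-8\right) 135 - 40700 = -1080 - 40700 = -41780$)
$\frac{L}{v{\left(114,\frac{304}{246} \right)}} = - \frac{41780}{-207 - 342} = - \frac{41780}{-549} = \left(-41780\right) \left(- \frac{1}{549}\right) = \frac{41780}{549}$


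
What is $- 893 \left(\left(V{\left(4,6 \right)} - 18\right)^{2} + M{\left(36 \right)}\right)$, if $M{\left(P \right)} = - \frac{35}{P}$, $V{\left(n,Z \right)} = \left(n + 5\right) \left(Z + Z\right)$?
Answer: $- \frac{260367545}{36} \approx -7.2324 \cdot 10^{6}$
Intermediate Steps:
$V{\left(n,Z \right)} = 2 Z \left(5 + n\right)$ ($V{\left(n,Z \right)} = \left(5 + n\right) 2 Z = 2 Z \left(5 + n\right)$)
$- 893 \left(\left(V{\left(4,6 \right)} - 18\right)^{2} + M{\left(36 \right)}\right) = - 893 \left(\left(2 \cdot 6 \left(5 + 4\right) - 18\right)^{2} - \frac{35}{36}\right) = - 893 \left(\left(2 \cdot 6 \cdot 9 - 18\right)^{2} - \frac{35}{36}\right) = - 893 \left(\left(108 - 18\right)^{2} - \frac{35}{36}\right) = - 893 \left(90^{2} - \frac{35}{36}\right) = - 893 \left(8100 - \frac{35}{36}\right) = \left(-893\right) \frac{291565}{36} = - \frac{260367545}{36}$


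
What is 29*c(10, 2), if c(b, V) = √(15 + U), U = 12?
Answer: 87*√3 ≈ 150.69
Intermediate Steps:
c(b, V) = 3*√3 (c(b, V) = √(15 + 12) = √27 = 3*√3)
29*c(10, 2) = 29*(3*√3) = 87*√3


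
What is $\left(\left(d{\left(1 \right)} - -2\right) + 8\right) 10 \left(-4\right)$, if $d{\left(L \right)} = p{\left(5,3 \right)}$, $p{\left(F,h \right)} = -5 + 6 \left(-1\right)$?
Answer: $40$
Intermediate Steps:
$p{\left(F,h \right)} = -11$ ($p{\left(F,h \right)} = -5 - 6 = -11$)
$d{\left(L \right)} = -11$
$\left(\left(d{\left(1 \right)} - -2\right) + 8\right) 10 \left(-4\right) = \left(\left(-11 - -2\right) + 8\right) 10 \left(-4\right) = \left(\left(-11 + \left(-3 + 5\right)\right) + 8\right) 10 \left(-4\right) = \left(\left(-11 + 2\right) + 8\right) 10 \left(-4\right) = \left(-9 + 8\right) 10 \left(-4\right) = \left(-1\right) 10 \left(-4\right) = \left(-10\right) \left(-4\right) = 40$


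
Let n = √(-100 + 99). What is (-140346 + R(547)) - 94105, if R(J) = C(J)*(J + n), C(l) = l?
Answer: 64758 + 547*I ≈ 64758.0 + 547.0*I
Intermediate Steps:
n = I (n = √(-1) = I ≈ 1.0*I)
R(J) = J*(I + J) (R(J) = J*(J + I) = J*(I + J))
(-140346 + R(547)) - 94105 = (-140346 + 547*(I + 547)) - 94105 = (-140346 + 547*(547 + I)) - 94105 = (-140346 + (299209 + 547*I)) - 94105 = (158863 + 547*I) - 94105 = 64758 + 547*I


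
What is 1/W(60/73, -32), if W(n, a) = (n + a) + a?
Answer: -73/4612 ≈ -0.015828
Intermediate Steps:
W(n, a) = n + 2*a (W(n, a) = (a + n) + a = n + 2*a)
1/W(60/73, -32) = 1/(60/73 + 2*(-32)) = 1/(60*(1/73) - 64) = 1/(60/73 - 64) = 1/(-4612/73) = -73/4612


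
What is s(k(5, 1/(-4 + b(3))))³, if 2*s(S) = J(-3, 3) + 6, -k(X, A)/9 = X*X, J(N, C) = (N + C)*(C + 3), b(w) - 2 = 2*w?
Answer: 27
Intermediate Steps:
b(w) = 2 + 2*w
J(N, C) = (3 + C)*(C + N) (J(N, C) = (C + N)*(3 + C) = (3 + C)*(C + N))
k(X, A) = -9*X² (k(X, A) = -9*X*X = -9*X²)
s(S) = 3 (s(S) = ((3² + 3*3 + 3*(-3) + 3*(-3)) + 6)/2 = ((9 + 9 - 9 - 9) + 6)/2 = (0 + 6)/2 = (½)*6 = 3)
s(k(5, 1/(-4 + b(3))))³ = 3³ = 27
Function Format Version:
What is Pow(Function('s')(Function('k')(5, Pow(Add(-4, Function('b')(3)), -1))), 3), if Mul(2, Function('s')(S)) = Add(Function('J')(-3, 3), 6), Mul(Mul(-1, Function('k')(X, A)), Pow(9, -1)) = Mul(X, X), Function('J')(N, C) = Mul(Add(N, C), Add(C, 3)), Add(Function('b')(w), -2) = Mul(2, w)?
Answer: 27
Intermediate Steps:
Function('b')(w) = Add(2, Mul(2, w))
Function('J')(N, C) = Mul(Add(3, C), Add(C, N)) (Function('J')(N, C) = Mul(Add(C, N), Add(3, C)) = Mul(Add(3, C), Add(C, N)))
Function('k')(X, A) = Mul(-9, Pow(X, 2)) (Function('k')(X, A) = Mul(-9, Mul(X, X)) = Mul(-9, Pow(X, 2)))
Function('s')(S) = 3 (Function('s')(S) = Mul(Rational(1, 2), Add(Add(Pow(3, 2), Mul(3, 3), Mul(3, -3), Mul(3, -3)), 6)) = Mul(Rational(1, 2), Add(Add(9, 9, -9, -9), 6)) = Mul(Rational(1, 2), Add(0, 6)) = Mul(Rational(1, 2), 6) = 3)
Pow(Function('s')(Function('k')(5, Pow(Add(-4, Function('b')(3)), -1))), 3) = Pow(3, 3) = 27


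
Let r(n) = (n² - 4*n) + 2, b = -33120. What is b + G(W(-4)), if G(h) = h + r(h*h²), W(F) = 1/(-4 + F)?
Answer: -8681715711/262144 ≈ -33118.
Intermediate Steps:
r(n) = 2 + n² - 4*n
G(h) = 2 + h + h⁶ - 4*h³ (G(h) = h + (2 + (h*h²)² - 4*h*h²) = h + (2 + (h³)² - 4*h³) = h + (2 + h⁶ - 4*h³) = 2 + h + h⁶ - 4*h³)
b + G(W(-4)) = -33120 + (2 + 1/(-4 - 4) + (1/(-4 - 4))⁶ - 4/(-4 - 4)³) = -33120 + (2 + 1/(-8) + (1/(-8))⁶ - 4*(1/(-8))³) = -33120 + (2 - ⅛ + (-⅛)⁶ - 4*(-⅛)³) = -33120 + (2 - ⅛ + 1/262144 - 4*(-1/512)) = -33120 + (2 - ⅛ + 1/262144 + 1/128) = -33120 + 493569/262144 = -8681715711/262144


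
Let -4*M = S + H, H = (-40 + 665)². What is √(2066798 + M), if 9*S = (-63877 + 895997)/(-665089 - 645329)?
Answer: √375711228533315243/436806 ≈ 1403.3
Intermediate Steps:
H = 390625 (H = 625² = 390625)
S = -416060/5896881 (S = ((-63877 + 895997)/(-665089 - 645329))/9 = (832120/(-1310418))/9 = (832120*(-1/1310418))/9 = (⅑)*(-416060/655209) = -416060/5896881 ≈ -0.070556)
M = -2303468724565/23587524 (M = -(-416060/5896881 + 390625)/4 = -¼*2303468724565/5896881 = -2303468724565/23587524 ≈ -97656.)
√(2066798 + M) = √(2066798 - 2303468724565/23587524) = √(46447178703587/23587524) = √375711228533315243/436806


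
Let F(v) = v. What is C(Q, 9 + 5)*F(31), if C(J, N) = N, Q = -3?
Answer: 434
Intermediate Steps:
C(Q, 9 + 5)*F(31) = (9 + 5)*31 = 14*31 = 434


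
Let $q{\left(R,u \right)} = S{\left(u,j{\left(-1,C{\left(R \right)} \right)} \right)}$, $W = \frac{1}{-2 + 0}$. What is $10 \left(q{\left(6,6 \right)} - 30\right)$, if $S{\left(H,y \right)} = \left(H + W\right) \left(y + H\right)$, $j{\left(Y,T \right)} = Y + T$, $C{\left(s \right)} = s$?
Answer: $305$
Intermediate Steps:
$W = - \frac{1}{2}$ ($W = \frac{1}{-2} = - \frac{1}{2} \approx -0.5$)
$j{\left(Y,T \right)} = T + Y$
$S{\left(H,y \right)} = \left(- \frac{1}{2} + H\right) \left(H + y\right)$ ($S{\left(H,y \right)} = \left(H - \frac{1}{2}\right) \left(y + H\right) = \left(- \frac{1}{2} + H\right) \left(H + y\right)$)
$q{\left(R,u \right)} = \frac{1}{2} + u^{2} - \frac{R}{2} - \frac{u}{2} + u \left(-1 + R\right)$ ($q{\left(R,u \right)} = u^{2} - \frac{u}{2} - \frac{R - 1}{2} + u \left(R - 1\right) = u^{2} - \frac{u}{2} - \frac{-1 + R}{2} + u \left(-1 + R\right) = u^{2} - \frac{u}{2} - \left(- \frac{1}{2} + \frac{R}{2}\right) + u \left(-1 + R\right) = \frac{1}{2} + u^{2} - \frac{R}{2} - \frac{u}{2} + u \left(-1 + R\right)$)
$10 \left(q{\left(6,6 \right)} - 30\right) = 10 \left(\left(\frac{1}{2} + 6^{2} - 3 - 3 + 6 \left(-1 + 6\right)\right) - 30\right) = 10 \left(\left(\frac{1}{2} + 36 - 3 - 3 + 6 \cdot 5\right) - 30\right) = 10 \left(\left(\frac{1}{2} + 36 - 3 - 3 + 30\right) - 30\right) = 10 \left(\frac{121}{2} - 30\right) = 10 \cdot \frac{61}{2} = 305$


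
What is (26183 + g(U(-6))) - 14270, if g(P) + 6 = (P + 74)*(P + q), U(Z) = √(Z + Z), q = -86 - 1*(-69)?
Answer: 10637 + 114*I*√3 ≈ 10637.0 + 197.45*I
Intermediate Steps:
q = -17 (q = -86 + 69 = -17)
U(Z) = √2*√Z (U(Z) = √(2*Z) = √2*√Z)
g(P) = -6 + (-17 + P)*(74 + P) (g(P) = -6 + (P + 74)*(P - 17) = -6 + (74 + P)*(-17 + P) = -6 + (-17 + P)*(74 + P))
(26183 + g(U(-6))) - 14270 = (26183 + (-1264 + (√2*√(-6))² + 57*(√2*√(-6)))) - 14270 = (26183 + (-1264 + (√2*(I*√6))² + 57*(√2*(I*√6)))) - 14270 = (26183 + (-1264 + (2*I*√3)² + 57*(2*I*√3))) - 14270 = (26183 + (-1264 - 12 + 114*I*√3)) - 14270 = (26183 + (-1276 + 114*I*√3)) - 14270 = (24907 + 114*I*√3) - 14270 = 10637 + 114*I*√3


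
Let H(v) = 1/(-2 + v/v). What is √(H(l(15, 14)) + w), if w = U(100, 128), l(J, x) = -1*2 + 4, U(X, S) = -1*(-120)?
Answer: √119 ≈ 10.909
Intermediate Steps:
U(X, S) = 120
l(J, x) = 2 (l(J, x) = -2 + 4 = 2)
H(v) = -1 (H(v) = 1/(-2 + 1) = 1/(-1) = -1)
w = 120
√(H(l(15, 14)) + w) = √(-1 + 120) = √119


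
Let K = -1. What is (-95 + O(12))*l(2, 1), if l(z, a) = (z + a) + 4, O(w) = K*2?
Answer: -679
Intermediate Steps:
O(w) = -2 (O(w) = -1*2 = -2)
l(z, a) = 4 + a + z (l(z, a) = (a + z) + 4 = 4 + a + z)
(-95 + O(12))*l(2, 1) = (-95 - 2)*(4 + 1 + 2) = -97*7 = -679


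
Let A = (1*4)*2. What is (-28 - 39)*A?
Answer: -536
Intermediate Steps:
A = 8 (A = 4*2 = 8)
(-28 - 39)*A = (-28 - 39)*8 = -67*8 = -536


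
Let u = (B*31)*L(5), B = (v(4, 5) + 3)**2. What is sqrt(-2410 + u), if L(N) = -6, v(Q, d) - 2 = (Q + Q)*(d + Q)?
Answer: 2*I*sqrt(276301) ≈ 1051.3*I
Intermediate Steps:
v(Q, d) = 2 + 2*Q*(Q + d) (v(Q, d) = 2 + (Q + Q)*(d + Q) = 2 + (2*Q)*(Q + d) = 2 + 2*Q*(Q + d))
B = 5929 (B = ((2 + 2*4**2 + 2*4*5) + 3)**2 = ((2 + 2*16 + 40) + 3)**2 = ((2 + 32 + 40) + 3)**2 = (74 + 3)**2 = 77**2 = 5929)
u = -1102794 (u = (5929*31)*(-6) = 183799*(-6) = -1102794)
sqrt(-2410 + u) = sqrt(-2410 - 1102794) = sqrt(-1105204) = 2*I*sqrt(276301)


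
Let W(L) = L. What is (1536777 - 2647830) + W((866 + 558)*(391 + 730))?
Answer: 485251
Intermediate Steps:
(1536777 - 2647830) + W((866 + 558)*(391 + 730)) = (1536777 - 2647830) + (866 + 558)*(391 + 730) = -1111053 + 1424*1121 = -1111053 + 1596304 = 485251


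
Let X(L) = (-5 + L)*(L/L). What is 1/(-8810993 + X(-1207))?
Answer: -1/8812205 ≈ -1.1348e-7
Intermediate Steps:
X(L) = -5 + L (X(L) = (-5 + L)*1 = -5 + L)
1/(-8810993 + X(-1207)) = 1/(-8810993 + (-5 - 1207)) = 1/(-8810993 - 1212) = 1/(-8812205) = -1/8812205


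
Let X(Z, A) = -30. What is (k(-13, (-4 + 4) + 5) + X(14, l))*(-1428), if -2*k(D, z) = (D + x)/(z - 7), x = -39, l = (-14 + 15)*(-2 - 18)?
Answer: 61404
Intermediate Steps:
l = -20 (l = 1*(-20) = -20)
k(D, z) = -(-39 + D)/(2*(-7 + z)) (k(D, z) = -(D - 39)/(2*(z - 7)) = -(-39 + D)/(2*(-7 + z)))
(k(-13, (-4 + 4) + 5) + X(14, l))*(-1428) = ((39 - 1*(-13))/(2*(-7 + ((-4 + 4) + 5))) - 30)*(-1428) = ((39 + 13)/(2*(-7 + (0 + 5))) - 30)*(-1428) = ((½)*52/(-7 + 5) - 30)*(-1428) = ((½)*52/(-2) - 30)*(-1428) = ((½)*(-½)*52 - 30)*(-1428) = (-13 - 30)*(-1428) = -43*(-1428) = 61404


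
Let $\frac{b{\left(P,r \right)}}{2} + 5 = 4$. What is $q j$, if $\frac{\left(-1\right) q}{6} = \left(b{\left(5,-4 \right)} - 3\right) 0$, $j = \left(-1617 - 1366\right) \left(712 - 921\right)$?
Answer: $0$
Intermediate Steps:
$j = 623447$ ($j = \left(-2983\right) \left(-209\right) = 623447$)
$b{\left(P,r \right)} = -2$ ($b{\left(P,r \right)} = -10 + 2 \cdot 4 = -10 + 8 = -2$)
$q = 0$ ($q = - 6 \left(-2 - 3\right) 0 = - 6 \left(\left(-5\right) 0\right) = \left(-6\right) 0 = 0$)
$q j = 0 \cdot 623447 = 0$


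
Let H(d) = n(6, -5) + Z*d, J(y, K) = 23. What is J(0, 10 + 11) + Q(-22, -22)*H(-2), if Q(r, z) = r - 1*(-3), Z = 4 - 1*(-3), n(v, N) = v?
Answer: 175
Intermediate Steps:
Z = 7 (Z = 4 + 3 = 7)
Q(r, z) = 3 + r (Q(r, z) = r + 3 = 3 + r)
H(d) = 6 + 7*d
J(0, 10 + 11) + Q(-22, -22)*H(-2) = 23 + (3 - 22)*(6 + 7*(-2)) = 23 - 19*(6 - 14) = 23 - 19*(-8) = 23 + 152 = 175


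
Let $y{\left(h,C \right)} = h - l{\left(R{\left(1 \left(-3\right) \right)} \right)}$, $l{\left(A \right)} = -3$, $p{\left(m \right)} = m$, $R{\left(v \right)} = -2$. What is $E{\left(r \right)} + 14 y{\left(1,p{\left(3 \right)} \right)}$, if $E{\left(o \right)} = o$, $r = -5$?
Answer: $51$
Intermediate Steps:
$y{\left(h,C \right)} = 3 + h$ ($y{\left(h,C \right)} = h - -3 = h + 3 = 3 + h$)
$E{\left(r \right)} + 14 y{\left(1,p{\left(3 \right)} \right)} = -5 + 14 \left(3 + 1\right) = -5 + 14 \cdot 4 = -5 + 56 = 51$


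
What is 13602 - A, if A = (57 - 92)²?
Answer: 12377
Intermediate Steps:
A = 1225 (A = (-35)² = 1225)
13602 - A = 13602 - 1*1225 = 13602 - 1225 = 12377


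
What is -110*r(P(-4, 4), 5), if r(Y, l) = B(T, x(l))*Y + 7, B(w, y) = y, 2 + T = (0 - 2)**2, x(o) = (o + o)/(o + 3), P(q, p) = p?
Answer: -1320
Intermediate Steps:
x(o) = 2*o/(3 + o) (x(o) = (2*o)/(3 + o) = 2*o/(3 + o))
T = 2 (T = -2 + (0 - 2)**2 = -2 + (-2)**2 = -2 + 4 = 2)
r(Y, l) = 7 + 2*Y*l/(3 + l) (r(Y, l) = (2*l/(3 + l))*Y + 7 = 2*Y*l/(3 + l) + 7 = 7 + 2*Y*l/(3 + l))
-110*r(P(-4, 4), 5) = -110*(21 + 7*5 + 2*4*5)/(3 + 5) = -110*(21 + 35 + 40)/8 = -55*96/4 = -110*12 = -1320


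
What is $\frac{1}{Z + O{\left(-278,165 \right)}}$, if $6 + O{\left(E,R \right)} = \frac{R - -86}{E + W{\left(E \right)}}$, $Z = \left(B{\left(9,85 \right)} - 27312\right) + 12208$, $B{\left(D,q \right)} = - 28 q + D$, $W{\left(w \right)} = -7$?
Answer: $- \frac{285}{4982336} \approx -5.7202 \cdot 10^{-5}$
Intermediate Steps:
$B{\left(D,q \right)} = D - 28 q$
$Z = -17475$ ($Z = \left(\left(9 - 2380\right) - 27312\right) + 12208 = \left(-2371 - 27312\right) + 12208 = -29683 + 12208 = -17475$)
$O{\left(E,R \right)} = -6 + \frac{86 + R}{-7 + E}$ ($O{\left(E,R \right)} = -6 + \frac{R - -86}{E - 7} = -6 + \frac{R + 86}{-7 + E} = -6 + \frac{86 + R}{-7 + E}$)
$\frac{1}{Z + O{\left(-278,165 \right)}} = \frac{1}{-17475 + \frac{128 + 165 - -1668}{-7 - 278}} = \frac{1}{-17475 + \frac{128 + 165 + 1668}{-285}} = \frac{1}{-17475 - \frac{1961}{285}} = \frac{1}{- \frac{4982336}{285}} = - \frac{285}{4982336}$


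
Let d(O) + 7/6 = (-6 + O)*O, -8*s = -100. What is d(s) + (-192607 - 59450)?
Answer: -3023723/12 ≈ -2.5198e+5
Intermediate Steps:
s = 25/2 (s = -1/8*(-100) = 25/2 ≈ 12.500)
d(O) = -7/6 + O*(-6 + O) (d(O) = -7/6 + (-6 + O)*O = -7/6 + O*(-6 + O))
d(s) + (-192607 - 59450) = (-7/6 + (25/2)**2 - 6*25/2) + (-192607 - 59450) = (-7/6 + 625/4 - 75) - 252057 = 961/12 - 252057 = -3023723/12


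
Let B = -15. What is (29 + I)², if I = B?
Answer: 196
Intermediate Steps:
I = -15
(29 + I)² = (29 - 15)² = 14² = 196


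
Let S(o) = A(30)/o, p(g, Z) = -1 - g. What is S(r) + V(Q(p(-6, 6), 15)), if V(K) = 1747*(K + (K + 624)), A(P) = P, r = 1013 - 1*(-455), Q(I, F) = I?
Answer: 812976947/734 ≈ 1.1076e+6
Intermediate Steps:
r = 1468 (r = 1013 + 455 = 1468)
S(o) = 30/o
V(K) = 1090128 + 3494*K (V(K) = 1747*(K + (624 + K)) = 1747*(624 + 2*K) = 1090128 + 3494*K)
S(r) + V(Q(p(-6, 6), 15)) = 30/1468 + (1090128 + 3494*(-1 - 1*(-6))) = 30*(1/1468) + (1090128 + 3494*(-1 + 6)) = 15/734 + (1090128 + 3494*5) = 15/734 + (1090128 + 17470) = 15/734 + 1107598 = 812976947/734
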